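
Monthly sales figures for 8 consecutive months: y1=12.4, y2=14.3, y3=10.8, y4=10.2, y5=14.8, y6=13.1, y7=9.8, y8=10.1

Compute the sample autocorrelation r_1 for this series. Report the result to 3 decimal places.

0.006

Mean ȳ = (12.4 + 14.3 + 10.8 + 10.2 + 14.8 + 13.1 + 9.8 + 10.1)/8 = 11.9375
Deviations from mean: 0.4625, 2.3625, -1.1375, -1.7375, 2.8625, 1.1625, -2.1375, -1.8375
Numerator Σ_{t=1}^{7}(y_t−ȳ)(y_{t+1}−ȳ) = 0.1786
Denominator Σ(y_t−ȳ)² = 27.5988
r_1 = 0.1786 / 27.5988 = 0.006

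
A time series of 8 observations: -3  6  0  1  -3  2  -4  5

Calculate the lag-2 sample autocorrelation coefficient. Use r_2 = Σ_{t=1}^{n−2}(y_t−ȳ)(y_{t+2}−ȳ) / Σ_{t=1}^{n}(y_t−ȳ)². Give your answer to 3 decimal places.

Mean ȳ = (-3 + 6 + 0 + 1 − 3 + 2 − 4 + 5)/8 = 0.5000
Deviations from mean: -3.5000, 5.5000, -0.5000, 0.5000, -3.5000, 1.5000, -4.5000, 4.5000
Numerator Σ_{t=1}^{6}(y_t−ȳ)(y_{t+2}−ȳ) = 29.5000
Denominator Σ(y_t−ȳ)² = 98.0000
r_2 = 29.5000 / 98.0000 = 0.301

0.301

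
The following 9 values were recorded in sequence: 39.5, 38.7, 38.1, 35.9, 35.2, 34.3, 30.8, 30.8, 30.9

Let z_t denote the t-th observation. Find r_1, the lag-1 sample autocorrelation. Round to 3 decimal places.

0.708

Mean z̄ = (39.5 + 38.7 + 38.1 + 35.9 + 35.2 + 34.3 + 30.8 + 30.8 + 30.9)/9 = 34.9111
Numerator Σ_{t=1}^{8}(z_t−z̄)(z_{t+1}−z̄) = 68.6354
Denominator Σ(z_t−z̄)² = 96.9089
r_1 = 68.6354 / 96.9089 = 0.708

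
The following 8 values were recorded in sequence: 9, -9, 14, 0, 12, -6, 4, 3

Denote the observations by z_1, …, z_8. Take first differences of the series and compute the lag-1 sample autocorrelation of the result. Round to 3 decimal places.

First differences Δz: -18, 23, -14, 12, -18, 10, -1
Mean of differences = -0.8571
Numerator Σ(Δz_t−Δz̄)(Δz_{t+1}−Δz̄) = -1299.5918
Denominator Σ(Δz_t−Δz̄)² = 1612.8571
r_1(Δz) = -1299.5918 / 1612.8571 = -0.806

-0.806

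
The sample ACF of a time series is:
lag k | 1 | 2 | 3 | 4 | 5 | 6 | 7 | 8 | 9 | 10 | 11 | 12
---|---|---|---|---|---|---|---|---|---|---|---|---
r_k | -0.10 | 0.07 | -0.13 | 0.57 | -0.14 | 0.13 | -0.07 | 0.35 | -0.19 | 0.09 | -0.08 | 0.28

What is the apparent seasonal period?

The largest autocorrelation is r_4 = 0.57, with weaker echoes at lags 8 (0.35) and 12 (0.28); the remaining lags stay at or below 0.13.
The dominant spike at lag 4 indicates a seasonal period of 4.

4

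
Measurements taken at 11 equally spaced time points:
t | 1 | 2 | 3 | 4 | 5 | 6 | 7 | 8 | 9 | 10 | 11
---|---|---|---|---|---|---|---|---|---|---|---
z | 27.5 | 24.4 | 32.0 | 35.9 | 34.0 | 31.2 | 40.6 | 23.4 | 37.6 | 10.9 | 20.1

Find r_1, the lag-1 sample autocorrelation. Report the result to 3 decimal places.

-0.029

Mean z̄ = (27.5 + 24.4 + 32.0 + 35.9 + 34.0 + 31.2 + 40.6 + 23.4 + 37.6 + 10.9 + 20.1)/11 = 28.8727
Numerator Σ_{t=1}^{10}(z_t−z̄)(z_{t+1}−z̄) = -21.7407
Denominator Σ(z_t−z̄)² = 756.3818
r_1 = -21.7407 / 756.3818 = -0.029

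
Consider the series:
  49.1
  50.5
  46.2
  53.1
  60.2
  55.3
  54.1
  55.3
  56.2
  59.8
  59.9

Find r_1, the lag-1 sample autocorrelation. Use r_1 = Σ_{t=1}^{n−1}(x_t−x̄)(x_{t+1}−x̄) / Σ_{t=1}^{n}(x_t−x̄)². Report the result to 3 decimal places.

0.482

Mean x̄ = (49.1 + 50.5 + 46.2 + 53.1 + 60.2 + 55.3 + 54.1 + 55.3 + 56.2 + 59.8 + 59.9)/11 = 54.5182
Numerator Σ_{t=1}^{10}(x_t−x̄)(x_{t+1}−x̄) = 101.3460
Denominator Σ(x_t−x̄)² = 210.0764
r_1 = 101.3460 / 210.0764 = 0.482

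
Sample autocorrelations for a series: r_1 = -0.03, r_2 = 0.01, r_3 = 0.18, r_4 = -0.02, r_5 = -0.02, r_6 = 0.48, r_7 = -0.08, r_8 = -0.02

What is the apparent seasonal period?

6

The largest autocorrelation is r_6 = 0.48; the remaining lags stay at or below 0.18.
The dominant spike at lag 6 indicates a seasonal period of 6.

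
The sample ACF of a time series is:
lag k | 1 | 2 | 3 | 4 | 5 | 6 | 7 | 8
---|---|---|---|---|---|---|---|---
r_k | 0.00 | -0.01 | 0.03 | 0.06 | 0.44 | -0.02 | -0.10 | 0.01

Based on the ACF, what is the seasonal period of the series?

5

The largest autocorrelation is r_5 = 0.44; the remaining lags stay at or below 0.06.
The dominant spike at lag 5 indicates a seasonal period of 5.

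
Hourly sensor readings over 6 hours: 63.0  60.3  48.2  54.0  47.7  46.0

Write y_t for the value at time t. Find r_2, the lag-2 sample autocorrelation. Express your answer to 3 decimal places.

Mean ȳ = (63.0 + 60.3 + 48.2 + 54.0 + 47.7 + 46.0)/6 = 53.2000
Deviations from mean: 9.8000, 7.1000, -5.0000, 0.8000, -5.5000, -7.2000
Σ(y_t−ȳ)(y_{t+2}−ȳ) = (-49.0000) + (5.6800) + (27.5000) + (-5.7600) = -21.5800
Denominator Σ(y_t−ȳ)² = 254.1800
r_2 = -21.5800 / 254.1800 = -0.085

-0.085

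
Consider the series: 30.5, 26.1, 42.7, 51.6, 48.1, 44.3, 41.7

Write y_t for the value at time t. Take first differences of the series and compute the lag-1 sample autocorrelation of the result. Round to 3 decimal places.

0.076

First differences Δy: -4.4, 16.6, 8.9, -3.5, -3.8, -2.6
Mean of differences = 1.8667
Numerator Σ(Δy_t−Δȳ)(Δy_{t+1}−Δȳ) = 29.2722
Denominator Σ(Δy_t−Δȳ)² = 386.6733
r_1(Δy) = 29.2722 / 386.6733 = 0.076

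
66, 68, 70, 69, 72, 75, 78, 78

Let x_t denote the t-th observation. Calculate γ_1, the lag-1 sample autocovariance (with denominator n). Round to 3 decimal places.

11.500

Mean x̄ = (66 + 68 + 70 + 69 + 72 + 75 + 78 + 78)/8 = 72.0000
Σ_{t=1}^{7}(x_t−x̄)(x_{t+1}−x̄) = 92.0000
γ_1 = 92.0000 / 8 = 11.500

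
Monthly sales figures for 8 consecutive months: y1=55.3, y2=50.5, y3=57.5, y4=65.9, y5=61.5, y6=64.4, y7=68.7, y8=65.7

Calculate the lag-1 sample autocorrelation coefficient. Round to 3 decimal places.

0.535

Mean ȳ = (55.3 + 50.5 + 57.5 + 65.9 + 61.5 + 64.4 + 68.7 + 65.7)/8 = 61.1875
Deviations from mean: -5.8875, -10.6875, -3.6875, 4.7125, 0.3125, 3.2125, 7.5125, 4.5125
Σ(y_t−ȳ)(y_{t+1}−ȳ) = (62.9227) + (39.4102) + (-17.3773) + (1.4727) + (1.0039) + (24.1339) + (33.9002) = 145.4661
Denominator Σ(y_t−ȳ)² = 271.9088
r_1 = 145.4661 / 271.9088 = 0.535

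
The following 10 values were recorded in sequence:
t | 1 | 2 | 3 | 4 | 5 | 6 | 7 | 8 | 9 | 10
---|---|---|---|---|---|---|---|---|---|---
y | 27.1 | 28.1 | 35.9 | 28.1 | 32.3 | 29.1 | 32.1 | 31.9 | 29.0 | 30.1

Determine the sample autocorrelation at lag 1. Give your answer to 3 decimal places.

-0.402

Mean ȳ = (27.1 + 28.1 + 35.9 + 28.1 + 32.3 + 29.1 + 32.1 + 31.9 + 29.0 + 30.1)/10 = 30.3700
Numerator Σ_{t=1}^{9}(y_t−ȳ)(y_{t+1}−ȳ) = -25.7919
Denominator Σ(y_t−ȳ)² = 64.2010
r_1 = -25.7919 / 64.2010 = -0.402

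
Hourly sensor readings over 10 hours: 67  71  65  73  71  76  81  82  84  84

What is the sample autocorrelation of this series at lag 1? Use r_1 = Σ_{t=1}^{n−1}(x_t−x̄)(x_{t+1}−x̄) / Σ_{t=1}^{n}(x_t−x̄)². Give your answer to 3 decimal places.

Mean x̄ = (67 + 71 + 65 + 73 + 71 + 76 + 81 + 82 + 84 + 84)/10 = 75.4000
Numerator Σ_{t=1}^{9}(x_t−x̄)(x_{t+1}−x̄) = 286.6400
Denominator Σ(x_t−x̄)² = 446.4000
r_1 = 286.6400 / 446.4000 = 0.642

0.642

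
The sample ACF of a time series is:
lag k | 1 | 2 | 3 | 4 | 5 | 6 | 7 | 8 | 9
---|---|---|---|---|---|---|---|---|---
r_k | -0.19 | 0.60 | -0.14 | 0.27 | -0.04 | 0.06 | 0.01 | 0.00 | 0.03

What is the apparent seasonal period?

The largest autocorrelation is r_2 = 0.60, with a weaker echo at lag 4 (0.27); the remaining lags stay at or below 0.06.
The dominant spike at lag 2 indicates a seasonal period of 2.

2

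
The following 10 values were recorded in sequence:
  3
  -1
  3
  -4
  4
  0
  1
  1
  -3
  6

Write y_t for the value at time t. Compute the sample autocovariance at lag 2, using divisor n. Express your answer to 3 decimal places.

2.500

Mean ȳ = (3 − 1 + 3 − 4 + 4 + 0 + 1 + 1 − 3 + 6)/10 = 1.0000
Σ_{t=1}^{8}(y_t−ȳ)(y_{t+2}−ȳ) = 25.0000
γ_2 = 25.0000 / 10 = 2.500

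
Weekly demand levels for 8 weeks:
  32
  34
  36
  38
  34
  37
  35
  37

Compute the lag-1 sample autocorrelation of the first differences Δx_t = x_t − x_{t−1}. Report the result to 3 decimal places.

-0.561

First differences Δx: 2, 2, 2, -4, 3, -2, 2
Mean of differences = 0.7143
Numerator Σ(Δx_t−Δx̄)(Δx_{t+1}−Δx̄) = -23.2245
Denominator Σ(Δx_t−Δx̄)² = 41.4286
r_1(Δx) = -23.2245 / 41.4286 = -0.561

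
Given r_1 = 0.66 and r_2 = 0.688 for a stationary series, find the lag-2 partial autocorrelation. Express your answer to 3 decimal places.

φ_{22} = (r_2 − r_1²) / (1 − r_1²)
r_1² = (0.66)² = 0.4356
Numerator = 0.688 − 0.4356 = 0.2524; denominator = 1 − 0.4356 = 0.5644
φ_{22} = 0.2524 / 0.5644 = 0.447

0.447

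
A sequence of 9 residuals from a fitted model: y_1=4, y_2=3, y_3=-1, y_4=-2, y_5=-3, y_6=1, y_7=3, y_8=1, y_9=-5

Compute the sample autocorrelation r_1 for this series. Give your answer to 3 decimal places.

Mean ȳ = (4 + 3 − 1 − 2 − 3 + 1 + 3 + 1 − 5)/9 = 0.1111
Numerator Σ_{t=1}^{8}(y_t−ȳ)(y_{t+1}−ȳ) = 14.7654
Denominator Σ(y_t−ȳ)² = 74.8889
r_1 = 14.7654 / 74.8889 = 0.197

0.197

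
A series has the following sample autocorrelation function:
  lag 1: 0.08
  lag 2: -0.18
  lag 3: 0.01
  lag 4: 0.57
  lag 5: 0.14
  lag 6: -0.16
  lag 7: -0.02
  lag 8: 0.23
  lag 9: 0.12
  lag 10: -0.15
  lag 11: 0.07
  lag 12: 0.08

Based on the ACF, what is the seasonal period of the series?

The largest autocorrelation is r_4 = 0.57, with a weaker echo at lag 8 (0.23); the remaining lags stay at or below 0.14.
The dominant spike at lag 4 indicates a seasonal period of 4.

4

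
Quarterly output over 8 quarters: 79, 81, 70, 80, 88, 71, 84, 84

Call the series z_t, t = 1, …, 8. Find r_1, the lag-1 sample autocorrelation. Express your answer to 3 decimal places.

Mean z̄ = (79 + 81 + 70 + 80 + 88 + 71 + 84 + 84)/8 = 79.6250
Deviations from mean: -0.6250, 1.3750, -9.6250, 0.3750, 8.3750, -8.6250, 4.3750, 4.3750
Numerator Σ_{t=1}^{7}(z_t−z̄)(z_{t+1}−z̄) = -105.3906
Denominator Σ(z_t−z̄)² = 277.8750
r_1 = -105.3906 / 277.8750 = -0.379

-0.379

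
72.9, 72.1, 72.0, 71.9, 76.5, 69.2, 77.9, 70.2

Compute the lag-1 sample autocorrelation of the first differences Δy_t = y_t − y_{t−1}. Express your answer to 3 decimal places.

-0.777

First differences Δy: -0.8, -0.1, -0.1, 4.6, -7.3, 8.7, -7.7
Mean of differences = -0.3857
Numerator Σ(Δy_t−Δȳ)(Δy_{t+1}−Δȳ) = -162.3616
Denominator Σ(Δy_t−Δȳ)² = 209.0486
r_1(Δy) = -162.3616 / 209.0486 = -0.777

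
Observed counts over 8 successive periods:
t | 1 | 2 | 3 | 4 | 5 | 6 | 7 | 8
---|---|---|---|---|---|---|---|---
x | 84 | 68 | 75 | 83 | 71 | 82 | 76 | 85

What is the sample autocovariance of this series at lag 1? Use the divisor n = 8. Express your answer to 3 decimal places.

Mean x̄ = (84 + 68 + 75 + 83 + 71 + 82 + 76 + 85)/8 = 78.0000
Deviations: 6.0000, -10.0000, -3.0000, 5.0000, -7.0000, 4.0000, -2.0000, 7.0000
Σ_{t=1}^{7}(x_t−x̄)(x_{t+1}−x̄) = -130.0000
γ_1 = -130.0000 / 8 = -16.250

-16.250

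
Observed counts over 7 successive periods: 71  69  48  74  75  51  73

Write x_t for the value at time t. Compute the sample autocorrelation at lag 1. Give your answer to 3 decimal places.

-0.454

Mean x̄ = (71 + 69 + 48 + 74 + 75 + 51 + 73)/7 = 65.8571
Deviations from mean: 5.1429, 3.1429, -17.8571, 8.1429, 9.1429, -14.8571, 7.1429
Σ(x_t−x̄)(x_{t+1}−x̄) = (16.1633) + (-56.1224) + (-145.4082) + (74.4490) + (-135.8367) + (-106.1224) = -352.8776
Denominator Σ(x_t−x̄)² = 776.8571
r_1 = -352.8776 / 776.8571 = -0.454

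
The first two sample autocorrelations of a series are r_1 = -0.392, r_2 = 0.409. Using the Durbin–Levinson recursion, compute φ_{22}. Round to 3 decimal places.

0.302

φ_{22} = (r_2 − r_1²) / (1 − r_1²)
r_1² = (-0.392)² = 0.153664
Numerator = 0.409 − 0.1537 = 0.2553; denominator = 1 − 0.1537 = 0.8463
φ_{22} = 0.2553 / 0.8463 = 0.302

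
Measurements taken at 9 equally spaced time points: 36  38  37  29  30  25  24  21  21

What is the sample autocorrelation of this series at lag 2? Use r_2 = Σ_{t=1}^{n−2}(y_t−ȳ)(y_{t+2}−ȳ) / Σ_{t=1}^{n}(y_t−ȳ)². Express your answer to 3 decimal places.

Mean ȳ = (36 + 38 + 37 + 29 + 30 + 25 + 24 + 21 + 21)/9 = 29.0000
Numerator Σ_{t=1}^{7}(y_t−ȳ)(y_{t+2}−ȳ) = 131.0000
Denominator Σ(y_t−ȳ)² = 364.0000
r_2 = 131.0000 / 364.0000 = 0.360

0.360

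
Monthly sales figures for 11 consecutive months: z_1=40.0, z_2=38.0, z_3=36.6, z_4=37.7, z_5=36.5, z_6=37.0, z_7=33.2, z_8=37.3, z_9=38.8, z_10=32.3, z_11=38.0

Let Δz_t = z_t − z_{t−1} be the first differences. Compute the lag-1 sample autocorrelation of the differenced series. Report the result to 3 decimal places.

First differences Δz: -2.0, -1.4, 1.1, -1.2, 0.5, -3.8, 4.1, 1.5, -6.5, 5.7
Mean of differences = -0.2000
Numerator Σ(Δz_t−Δz̄)(Δz_{t+1}−Δz̄) = -59.9700
Denominator Σ(Δz_t−Δz̄)² = 116.7000
r_1(Δz) = -59.9700 / 116.7000 = -0.514

-0.514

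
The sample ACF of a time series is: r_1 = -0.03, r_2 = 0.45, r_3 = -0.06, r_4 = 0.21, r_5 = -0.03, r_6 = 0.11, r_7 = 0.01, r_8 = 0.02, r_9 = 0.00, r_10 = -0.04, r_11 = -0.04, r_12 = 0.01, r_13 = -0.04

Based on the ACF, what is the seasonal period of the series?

The largest autocorrelation is r_2 = 0.45, with a weaker echo at lag 4 (0.21); the remaining lags stay at or below 0.11.
The dominant spike at lag 2 indicates a seasonal period of 2.

2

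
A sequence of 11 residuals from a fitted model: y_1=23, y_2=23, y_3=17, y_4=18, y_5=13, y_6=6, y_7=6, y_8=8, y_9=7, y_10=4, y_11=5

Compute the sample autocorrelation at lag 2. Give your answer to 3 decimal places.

0.384

Mean ȳ = (23 + 23 + 17 + 18 + 13 + 6 + 6 + 8 + 7 + 4 + 5)/11 = 11.8182
Numerator Σ_{t=1}^{9}(y_t−ȳ)(y_{t+2}−ȳ) = 203.2975
Denominator Σ(y_t−ȳ)² = 529.6364
r_2 = 203.2975 / 529.6364 = 0.384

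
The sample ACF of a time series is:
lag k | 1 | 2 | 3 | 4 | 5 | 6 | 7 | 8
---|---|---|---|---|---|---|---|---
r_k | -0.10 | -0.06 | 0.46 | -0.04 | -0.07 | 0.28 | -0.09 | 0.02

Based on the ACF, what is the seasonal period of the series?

3

The largest autocorrelation is r_3 = 0.46, with a weaker echo at lag 6 (0.28); the remaining lags stay at or below 0.02.
The dominant spike at lag 3 indicates a seasonal period of 3.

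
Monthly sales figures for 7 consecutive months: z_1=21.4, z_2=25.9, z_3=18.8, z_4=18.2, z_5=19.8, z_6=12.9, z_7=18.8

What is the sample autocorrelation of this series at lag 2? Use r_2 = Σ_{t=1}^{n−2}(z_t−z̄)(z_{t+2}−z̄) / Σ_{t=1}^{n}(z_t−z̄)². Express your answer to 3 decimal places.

-0.018

Mean z̄ = (21.4 + 25.9 + 18.8 + 18.2 + 19.8 + 12.9 + 18.8)/7 = 19.4000
Deviations from mean: 2.0000, 6.5000, -0.6000, -1.2000, 0.4000, -6.5000, -0.6000
Σ(z_t−z̄)(z_{t+2}−z̄) = (-1.2000) + (-7.8000) + (-0.2400) + (7.8000) + (-0.2400) = -1.6800
Denominator Σ(z_t−z̄)² = 90.8200
r_2 = -1.6800 / 90.8200 = -0.018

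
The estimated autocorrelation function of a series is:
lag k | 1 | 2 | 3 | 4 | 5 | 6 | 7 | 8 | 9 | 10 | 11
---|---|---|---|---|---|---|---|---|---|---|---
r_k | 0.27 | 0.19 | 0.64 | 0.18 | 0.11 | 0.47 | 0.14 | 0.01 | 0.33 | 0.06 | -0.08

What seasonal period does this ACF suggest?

3

The largest autocorrelation is r_3 = 0.64, with weaker echoes at lags 6 (0.47) and 9 (0.33); the remaining lags stay at or below 0.27. The elevated value at lag 1 (0.27), dropping to 0.19 at lag 2, reflects decaying short-term dependence rather than seasonality.
The dominant spike at lag 3 indicates a seasonal period of 3.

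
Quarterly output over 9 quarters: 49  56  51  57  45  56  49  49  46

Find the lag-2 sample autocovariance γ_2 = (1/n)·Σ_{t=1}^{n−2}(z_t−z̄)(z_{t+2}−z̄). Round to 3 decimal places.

Mean z̄ = (49 + 56 + 51 + 57 + 45 + 56 + 49 + 49 + 46)/9 = 50.8889
Σ_{t=1}^{7}(z_t−z̄)(z_{t+2}−z̄) = 72.3086
γ_2 = 72.3086 / 9 = 8.034

8.034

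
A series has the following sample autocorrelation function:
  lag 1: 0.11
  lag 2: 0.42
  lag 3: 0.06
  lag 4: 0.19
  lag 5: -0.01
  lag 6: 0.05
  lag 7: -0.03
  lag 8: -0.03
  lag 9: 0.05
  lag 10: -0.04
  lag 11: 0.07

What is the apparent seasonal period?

The largest autocorrelation is r_2 = 0.42, with a weaker echo at lag 4 (0.19); the remaining lags stay at or below 0.11.
The dominant spike at lag 2 indicates a seasonal period of 2.

2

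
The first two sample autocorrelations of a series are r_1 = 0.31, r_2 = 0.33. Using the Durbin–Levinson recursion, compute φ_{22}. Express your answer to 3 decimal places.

φ_{22} = (r_2 − r_1²) / (1 − r_1²)
r_1² = (0.31)² = 0.0961
Numerator = 0.33 − 0.0961 = 0.2339; denominator = 1 − 0.0961 = 0.9039
φ_{22} = 0.2339 / 0.9039 = 0.259

0.259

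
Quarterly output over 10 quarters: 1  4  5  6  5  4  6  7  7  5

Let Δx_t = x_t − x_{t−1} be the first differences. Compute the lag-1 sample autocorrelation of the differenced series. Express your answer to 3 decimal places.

First differences Δx: 3, 1, 1, -1, -1, 2, 1, 0, -2
Mean of differences = 0.4444
Numerator Σ(Δx_t−Δx̄)(Δx_{t+1}−Δx̄) = 2.4691
Denominator Σ(Δx_t−Δx̄)² = 20.2222
r_1(Δx) = 2.4691 / 20.2222 = 0.122

0.122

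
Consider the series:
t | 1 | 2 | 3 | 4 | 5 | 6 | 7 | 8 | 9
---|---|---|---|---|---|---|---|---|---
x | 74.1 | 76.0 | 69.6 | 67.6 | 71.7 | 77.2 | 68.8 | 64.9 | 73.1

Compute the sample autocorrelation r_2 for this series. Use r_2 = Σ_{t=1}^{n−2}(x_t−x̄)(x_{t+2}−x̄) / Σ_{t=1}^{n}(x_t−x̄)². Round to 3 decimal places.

Mean x̄ = (74.1 + 76.0 + 69.6 + 67.6 + 71.7 + 77.2 + 68.8 + 64.9 + 73.1)/9 = 71.4444
Σ(x_t−x̄)(x_{t+2}−x̄) = (-4.8980) + (-17.5136) + (-0.4714) + (-22.1269) + (-0.6758) + (-37.6669) + (-4.3780) = -87.7306
Denominator Σ(x_t−x̄)² = 131.7422
r_2 = -87.7306 / 131.7422 = -0.666

-0.666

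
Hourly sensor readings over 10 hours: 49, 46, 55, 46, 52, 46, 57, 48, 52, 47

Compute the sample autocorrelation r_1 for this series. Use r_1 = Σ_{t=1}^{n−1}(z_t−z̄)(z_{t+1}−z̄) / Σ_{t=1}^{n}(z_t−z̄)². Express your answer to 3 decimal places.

-0.722

Mean z̄ = (49 + 46 + 55 + 46 + 52 + 46 + 57 + 48 + 52 + 47)/10 = 49.8000
Numerator Σ_{t=1}^{9}(z_t−z̄)(z_{t+1}−z̄) = -103.6400
Denominator Σ(z_t−z̄)² = 143.6000
r_1 = -103.6400 / 143.6000 = -0.722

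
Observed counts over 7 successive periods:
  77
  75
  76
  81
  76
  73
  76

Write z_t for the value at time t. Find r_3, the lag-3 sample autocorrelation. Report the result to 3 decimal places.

0.094

Mean z̄ = (77 + 75 + 76 + 81 + 76 + 73 + 76)/7 = 76.2857
Σ(z_t−z̄)(z_{t+3}−z̄) = (3.3673) + (0.3673) + (0.9388) + (-1.3469) = 3.3265
Denominator Σ(z_t−z̄)² = 35.4286
r_3 = 3.3265 / 35.4286 = 0.094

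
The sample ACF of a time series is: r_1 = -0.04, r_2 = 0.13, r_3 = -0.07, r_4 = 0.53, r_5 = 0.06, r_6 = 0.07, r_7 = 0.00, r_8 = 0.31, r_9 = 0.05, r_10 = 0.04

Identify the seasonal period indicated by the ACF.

4

The largest autocorrelation is r_4 = 0.53, with a weaker echo at lag 8 (0.31); the remaining lags stay at or below 0.13.
The dominant spike at lag 4 indicates a seasonal period of 4.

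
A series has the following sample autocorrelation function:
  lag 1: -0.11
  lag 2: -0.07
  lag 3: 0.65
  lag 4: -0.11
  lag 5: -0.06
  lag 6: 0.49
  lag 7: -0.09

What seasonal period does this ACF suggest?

The largest autocorrelation is r_3 = 0.65, with a weaker echo at lag 6 (0.49); the remaining lags stay at or below -0.06.
The dominant spike at lag 3 indicates a seasonal period of 3.

3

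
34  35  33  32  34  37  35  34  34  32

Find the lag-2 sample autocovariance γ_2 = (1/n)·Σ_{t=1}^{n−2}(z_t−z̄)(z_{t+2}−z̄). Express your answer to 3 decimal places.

Mean z̄ = (34 + 35 + 33 + 32 + 34 + 37 + 35 + 34 + 34 + 32)/10 = 34.0000
Σ_{t=1}^{8}(z_t−z̄)(z_{t+2}−z̄) = -8.0000
γ_2 = -8.0000 / 10 = -0.800

-0.800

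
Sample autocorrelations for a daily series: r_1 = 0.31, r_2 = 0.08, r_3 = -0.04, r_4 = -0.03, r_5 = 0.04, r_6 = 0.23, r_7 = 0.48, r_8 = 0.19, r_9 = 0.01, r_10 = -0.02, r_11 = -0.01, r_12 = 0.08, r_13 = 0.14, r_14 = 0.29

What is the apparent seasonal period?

7

The largest autocorrelation is r_7 = 0.48; the remaining lags stay at or below 0.31. The elevated value at lag 1 (0.31), dropping to 0.08 at lag 2, reflects decaying short-term dependence rather than seasonality.
The dominant spike at lag 7 indicates a seasonal period of 7.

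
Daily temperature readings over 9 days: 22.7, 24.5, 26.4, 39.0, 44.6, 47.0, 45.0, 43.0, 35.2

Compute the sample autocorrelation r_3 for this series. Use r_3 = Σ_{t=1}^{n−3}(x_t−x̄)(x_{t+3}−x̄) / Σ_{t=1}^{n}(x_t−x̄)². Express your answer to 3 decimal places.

Mean x̄ = (22.7 + 24.5 + 26.4 + 39.0 + 44.6 + 47.0 + 45.0 + 43.0 + 35.2)/9 = 36.3778
Numerator Σ_{t=1}^{6}(x_t−x̄)(x_{t+3}−x̄) = -174.9659
Denominator Σ(x_t−x̄)² = 734.6156
r_3 = -174.9659 / 734.6156 = -0.238

-0.238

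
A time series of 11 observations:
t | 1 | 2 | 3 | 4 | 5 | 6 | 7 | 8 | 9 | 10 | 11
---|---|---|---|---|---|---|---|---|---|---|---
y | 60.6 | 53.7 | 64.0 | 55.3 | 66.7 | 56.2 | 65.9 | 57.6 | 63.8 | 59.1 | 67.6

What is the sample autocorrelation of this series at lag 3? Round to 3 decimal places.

-0.607

Mean ȳ = (60.6 + 53.7 + 64.0 + 55.3 + 66.7 + 56.2 + 65.9 + 57.6 + 63.8 + 59.1 + 67.6)/11 = 60.9545
Numerator Σ_{t=1}^{8}(y_t−ȳ)(y_{t+3}−ȳ) = -146.3862
Denominator Σ(y_t−ȳ)² = 241.0273
r_3 = -146.3862 / 241.0273 = -0.607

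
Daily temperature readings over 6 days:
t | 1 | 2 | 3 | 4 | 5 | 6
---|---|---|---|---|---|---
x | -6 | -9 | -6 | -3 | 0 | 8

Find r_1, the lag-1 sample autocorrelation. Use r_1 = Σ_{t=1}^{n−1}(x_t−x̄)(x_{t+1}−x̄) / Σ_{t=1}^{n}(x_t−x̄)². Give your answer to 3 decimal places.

Mean x̄ = (-6 − 9 − 6 − 3 + 0 + 8)/6 = -2.6667
Deviations from mean: -3.3333, -6.3333, -3.3333, -0.3333, 2.6667, 10.6667
Σ(x_t−x̄)(x_{t+1}−x̄) = (21.1111) + (21.1111) + (1.1111) + (-0.8889) + (28.4444) = 70.8889
Denominator Σ(x_t−x̄)² = 183.3333
r_1 = 70.8889 / 183.3333 = 0.387

0.387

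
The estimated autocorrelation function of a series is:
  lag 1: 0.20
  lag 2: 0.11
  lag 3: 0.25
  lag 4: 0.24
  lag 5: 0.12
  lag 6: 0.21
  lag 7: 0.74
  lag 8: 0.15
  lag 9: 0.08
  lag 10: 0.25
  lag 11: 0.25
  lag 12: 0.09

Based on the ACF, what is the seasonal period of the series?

The largest autocorrelation is r_7 = 0.74; the remaining lags stay at or below 0.25.
The dominant spike at lag 7 indicates a seasonal period of 7.

7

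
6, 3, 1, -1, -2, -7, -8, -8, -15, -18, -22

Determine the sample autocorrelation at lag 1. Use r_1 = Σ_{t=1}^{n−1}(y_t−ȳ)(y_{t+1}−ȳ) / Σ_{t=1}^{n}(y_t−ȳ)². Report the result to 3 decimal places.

Mean ȳ = (6 + 3 + 1 − 1 − 2 − 7 − 8 − 8 − 15 − 18 − 22)/11 = -6.4545
Numerator Σ_{t=1}^{10}(y_t−ȳ)(y_{t+1}−ȳ) = 545.3388
Denominator Σ(y_t−ȳ)² = 802.7273
r_1 = 545.3388 / 802.7273 = 0.679

0.679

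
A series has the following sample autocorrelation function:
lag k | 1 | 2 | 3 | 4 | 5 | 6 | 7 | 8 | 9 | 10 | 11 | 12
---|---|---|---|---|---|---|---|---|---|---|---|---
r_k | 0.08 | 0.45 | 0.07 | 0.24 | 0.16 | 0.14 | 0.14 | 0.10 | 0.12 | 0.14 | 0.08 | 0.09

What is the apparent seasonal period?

2

The largest autocorrelation is r_2 = 0.45, with a weaker echo at lag 4 (0.24); the remaining lags stay at or below 0.16.
The dominant spike at lag 2 indicates a seasonal period of 2.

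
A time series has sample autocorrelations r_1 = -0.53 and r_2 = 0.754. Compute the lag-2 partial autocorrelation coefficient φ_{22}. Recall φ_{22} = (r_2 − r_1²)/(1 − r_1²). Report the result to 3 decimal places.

0.658

φ_{22} = (r_2 − r_1²) / (1 − r_1²)
r_1² = (-0.53)² = 0.2809
Numerator = 0.754 − 0.2809 = 0.4731; denominator = 1 − 0.2809 = 0.7191
φ_{22} = 0.4731 / 0.7191 = 0.658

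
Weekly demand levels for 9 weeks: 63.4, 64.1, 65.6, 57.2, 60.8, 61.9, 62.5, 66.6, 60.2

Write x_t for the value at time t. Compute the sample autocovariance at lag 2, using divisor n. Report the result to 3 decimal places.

-1.149

Mean x̄ = (63.4 + 64.1 + 65.6 + 57.2 + 60.8 + 61.9 + 62.5 + 66.6 + 60.2)/9 = 62.4778
Σ_{t=1}^{7}(x_t−x̄)(x_{t+2}−x̄) = -10.3410
γ_2 = -10.3410 / 9 = -1.149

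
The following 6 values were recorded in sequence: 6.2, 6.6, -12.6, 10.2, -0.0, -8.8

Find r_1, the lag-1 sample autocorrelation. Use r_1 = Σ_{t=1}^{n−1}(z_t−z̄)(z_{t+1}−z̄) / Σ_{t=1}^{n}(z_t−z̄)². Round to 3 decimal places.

-0.408

Mean z̄ = (6.2 + 6.6 − 12.6 + 10.2 − 0.0 − 8.8)/6 = 0.2667
Deviations from mean: 5.9333, 6.3333, -12.8667, 9.9333, -0.2667, -9.0667
Σ(z_t−z̄)(z_{t+1}−z̄) = (37.5778) + (-81.4889) + (-127.8089) + (-2.6489) + (2.4178) = -171.9511
Denominator Σ(z_t−z̄)² = 421.8133
r_1 = -171.9511 / 421.8133 = -0.408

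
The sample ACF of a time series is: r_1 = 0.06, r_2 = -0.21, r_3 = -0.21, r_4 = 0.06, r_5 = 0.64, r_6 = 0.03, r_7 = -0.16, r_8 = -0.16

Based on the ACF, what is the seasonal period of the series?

5

The largest autocorrelation is r_5 = 0.64; the remaining lags stay at or below 0.06.
The dominant spike at lag 5 indicates a seasonal period of 5.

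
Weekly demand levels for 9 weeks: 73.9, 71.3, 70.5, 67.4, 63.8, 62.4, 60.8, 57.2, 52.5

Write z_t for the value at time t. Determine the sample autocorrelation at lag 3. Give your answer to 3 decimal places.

0.075

Mean z̄ = (73.9 + 71.3 + 70.5 + 67.4 + 63.8 + 62.4 + 60.8 + 57.2 + 52.5)/9 = 64.4222
Σ(z_t−z̄)(z_{t+3}−z̄) = (28.2227) + (-4.2795) + (-12.2906) + (-10.7862) + (4.4938) + (24.1094) = 29.4696
Denominator Σ(z_t−z̄)² = 394.8356
r_3 = 29.4696 / 394.8356 = 0.075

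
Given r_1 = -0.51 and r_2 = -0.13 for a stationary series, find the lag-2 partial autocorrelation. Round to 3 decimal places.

φ_{22} = (r_2 − r_1²) / (1 − r_1²)
r_1² = (-0.51)² = 0.2601
Numerator = -0.13 − 0.2601 = -0.3901; denominator = 1 − 0.2601 = 0.7399
φ_{22} = -0.3901 / 0.7399 = -0.527

-0.527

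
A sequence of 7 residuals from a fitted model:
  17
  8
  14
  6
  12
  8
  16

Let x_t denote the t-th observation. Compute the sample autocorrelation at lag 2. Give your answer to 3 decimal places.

0.501

Mean x̄ = (17 + 8 + 14 + 6 + 12 + 8 + 16)/7 = 11.5714
Numerator Σ_{t=1}^{5}(x_t−x̄)(x_{t+2}−x̄) = 55.9184
Denominator Σ(x_t−x̄)² = 111.7143
r_2 = 55.9184 / 111.7143 = 0.501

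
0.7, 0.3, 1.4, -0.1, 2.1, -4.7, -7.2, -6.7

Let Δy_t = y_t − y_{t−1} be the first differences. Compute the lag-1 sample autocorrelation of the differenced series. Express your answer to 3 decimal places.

First differences Δy: -0.4, 1.1, -1.5, 2.2, -6.8, -2.5, 0.5
Mean of differences = -1.0571
Numerator Σ(Δy_t−Δȳ)(Δy_{t+1}−Δȳ) = -13.6461
Denominator Σ(Δy_t−Δȳ)² = 53.3771
r_1(Δy) = -13.6461 / 53.3771 = -0.256

-0.256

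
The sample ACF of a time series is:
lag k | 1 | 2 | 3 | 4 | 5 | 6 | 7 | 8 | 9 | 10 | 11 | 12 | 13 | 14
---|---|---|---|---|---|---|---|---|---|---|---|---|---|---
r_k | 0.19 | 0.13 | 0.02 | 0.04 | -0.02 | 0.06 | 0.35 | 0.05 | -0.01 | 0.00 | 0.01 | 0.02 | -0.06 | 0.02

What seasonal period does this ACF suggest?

The largest autocorrelation is r_7 = 0.35; the remaining lags stay at or below 0.19.
The dominant spike at lag 7 indicates a seasonal period of 7.

7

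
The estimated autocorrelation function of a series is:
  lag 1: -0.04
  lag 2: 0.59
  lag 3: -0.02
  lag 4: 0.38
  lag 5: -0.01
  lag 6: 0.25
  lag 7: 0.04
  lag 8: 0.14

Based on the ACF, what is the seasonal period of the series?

The largest autocorrelation is r_2 = 0.59, with weaker echoes at lags 4 (0.38) and 6 (0.25); the remaining lags stay at or below 0.14.
The dominant spike at lag 2 indicates a seasonal period of 2.

2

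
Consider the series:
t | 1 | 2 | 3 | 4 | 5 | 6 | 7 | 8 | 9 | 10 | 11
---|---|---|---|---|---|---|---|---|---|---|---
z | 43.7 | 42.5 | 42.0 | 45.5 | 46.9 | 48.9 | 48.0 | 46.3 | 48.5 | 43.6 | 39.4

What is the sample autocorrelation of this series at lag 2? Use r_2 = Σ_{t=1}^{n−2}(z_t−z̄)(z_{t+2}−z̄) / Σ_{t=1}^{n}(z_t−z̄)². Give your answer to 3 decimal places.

Mean z̄ = (43.7 + 42.5 + 42.0 + 45.5 + 46.9 + 48.9 + 48.0 + 46.3 + 48.5 + 43.6 + 39.4)/11 = 45.0273
Numerator Σ_{t=1}^{9}(z_t−z̄)(z_{t+2}−z̄) = -1.5542
Denominator Σ(z_t−z̄)² = 92.2618
r_2 = -1.5542 / 92.2618 = -0.017

-0.017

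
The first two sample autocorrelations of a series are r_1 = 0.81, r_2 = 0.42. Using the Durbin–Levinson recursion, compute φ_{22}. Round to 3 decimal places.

-0.687

φ_{22} = (r_2 − r_1²) / (1 − r_1²)
r_1² = (0.81)² = 0.6561
Numerator = 0.42 − 0.6561 = -0.2361; denominator = 1 − 0.6561 = 0.3439
φ_{22} = -0.2361 / 0.3439 = -0.687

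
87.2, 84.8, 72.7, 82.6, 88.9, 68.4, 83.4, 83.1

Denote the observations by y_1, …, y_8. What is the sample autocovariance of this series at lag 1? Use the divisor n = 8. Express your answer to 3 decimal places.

-16.437

Mean ȳ = (87.2 + 84.8 + 72.7 + 82.6 + 88.9 + 68.4 + 83.4 + 83.1)/8 = 81.3875
Deviations: 5.8125, 3.4125, -8.6875, 1.2125, 7.5125, -12.9875, 2.0125, 1.7125
Σ_{t=1}^{7}(y_t−ȳ)(y_{t+1}−ȳ) = -131.4952
γ_1 = -131.4952 / 8 = -16.437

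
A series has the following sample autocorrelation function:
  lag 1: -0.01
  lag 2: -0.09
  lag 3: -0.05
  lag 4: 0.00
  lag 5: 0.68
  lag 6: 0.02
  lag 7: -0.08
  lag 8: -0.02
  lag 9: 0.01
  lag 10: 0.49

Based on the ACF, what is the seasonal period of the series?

5

The largest autocorrelation is r_5 = 0.68, with a weaker echo at lag 10 (0.49); the remaining lags stay at or below 0.02.
The dominant spike at lag 5 indicates a seasonal period of 5.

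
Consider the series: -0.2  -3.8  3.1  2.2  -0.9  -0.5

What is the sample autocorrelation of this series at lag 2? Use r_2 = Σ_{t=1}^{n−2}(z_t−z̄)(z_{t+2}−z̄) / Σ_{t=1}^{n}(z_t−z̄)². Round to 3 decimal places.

Mean z̄ = (-0.2 − 3.8 + 3.1 + 2.2 − 0.9 − 0.5)/6 = -0.0167
Σ(z_t−z̄)(z_{t+2}−z̄) = (-0.5714) + (-8.3864) + (-2.7531) + (-1.0714) = -12.7822
Denominator Σ(z_t−z̄)² = 29.9883
r_2 = -12.7822 / 29.9883 = -0.426

-0.426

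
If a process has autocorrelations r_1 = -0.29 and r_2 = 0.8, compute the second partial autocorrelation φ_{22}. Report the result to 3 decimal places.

φ_{22} = (r_2 − r_1²) / (1 − r_1²)
r_1² = (-0.29)² = 0.0841
Numerator = 0.8 − 0.0841 = 0.7159; denominator = 1 − 0.0841 = 0.9159
φ_{22} = 0.7159 / 0.9159 = 0.782

0.782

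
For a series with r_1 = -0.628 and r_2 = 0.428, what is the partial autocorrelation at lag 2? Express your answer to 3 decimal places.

0.056

φ_{22} = (r_2 − r_1²) / (1 − r_1²)
r_1² = (-0.628)² = 0.394384
Numerator = 0.428 − 0.3944 = 0.0336; denominator = 1 − 0.3944 = 0.6056
φ_{22} = 0.0336 / 0.6056 = 0.056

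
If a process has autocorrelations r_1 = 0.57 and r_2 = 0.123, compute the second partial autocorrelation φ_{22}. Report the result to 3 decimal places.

φ_{22} = (r_2 − r_1²) / (1 − r_1²)
r_1² = (0.57)² = 0.3249
Numerator = 0.123 − 0.3249 = -0.2019; denominator = 1 − 0.3249 = 0.6751
φ_{22} = -0.2019 / 0.6751 = -0.299

-0.299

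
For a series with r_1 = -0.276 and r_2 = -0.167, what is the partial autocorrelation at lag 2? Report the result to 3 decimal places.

φ_{22} = (r_2 − r_1²) / (1 − r_1²)
r_1² = (-0.276)² = 0.076176
Numerator = -0.167 − 0.0762 = -0.2432; denominator = 1 − 0.0762 = 0.9238
φ_{22} = -0.2432 / 0.9238 = -0.263

-0.263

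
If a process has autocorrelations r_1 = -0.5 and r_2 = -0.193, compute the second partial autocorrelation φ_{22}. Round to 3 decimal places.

φ_{22} = (r_2 − r_1²) / (1 − r_1²)
r_1² = (-0.5)² = 0.25
Numerator = -0.193 − 0.2500 = -0.4430; denominator = 1 − 0.2500 = 0.7500
φ_{22} = -0.4430 / 0.7500 = -0.591

-0.591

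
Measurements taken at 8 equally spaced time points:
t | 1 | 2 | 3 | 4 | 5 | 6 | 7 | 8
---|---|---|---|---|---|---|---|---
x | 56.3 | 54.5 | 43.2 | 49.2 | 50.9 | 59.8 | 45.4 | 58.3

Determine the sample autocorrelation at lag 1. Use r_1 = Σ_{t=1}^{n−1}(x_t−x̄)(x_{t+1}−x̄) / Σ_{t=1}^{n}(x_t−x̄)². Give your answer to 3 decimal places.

Mean x̄ = (56.3 + 54.5 + 43.2 + 49.2 + 50.9 + 59.8 + 45.4 + 58.3)/8 = 52.2000
Deviations from mean: 4.1000, 2.3000, -9.0000, -3.0000, -1.3000, 7.6000, -6.8000, 6.1000
Numerator Σ_{t=1}^{7}(x_t−x̄)(x_{t+1}−x̄) = -83.4100
Denominator Σ(x_t−x̄)² = 255.0000
r_1 = -83.4100 / 255.0000 = -0.327

-0.327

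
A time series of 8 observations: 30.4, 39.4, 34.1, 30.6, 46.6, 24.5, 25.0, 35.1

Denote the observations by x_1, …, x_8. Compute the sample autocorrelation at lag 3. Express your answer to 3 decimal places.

Mean x̄ = (30.4 + 39.4 + 34.1 + 30.6 + 46.6 + 24.5 + 25.0 + 35.1)/8 = 33.2125
Deviations from mean: -2.8125, 6.1875, 0.8875, -2.6125, 13.3875, -8.7125, -8.2125, 1.8875
Σ(x_t−x̄)(x_{t+3}−x̄) = (7.3477) + (82.8352) + (-7.7323) + (21.4552) + (25.2689) = 129.1745
Denominator Σ(x_t−x̄)² = 379.9488
r_3 = 129.1745 / 379.9488 = 0.340

0.340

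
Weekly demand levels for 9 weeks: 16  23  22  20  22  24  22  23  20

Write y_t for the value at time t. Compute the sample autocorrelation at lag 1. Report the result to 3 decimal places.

-0.155

Mean ȳ = (16 + 23 + 22 + 20 + 22 + 24 + 22 + 23 + 20)/9 = 21.3333
Numerator Σ_{t=1}^{8}(y_t−ȳ)(y_{t+1}−ȳ) = -7.1111
Denominator Σ(y_t−ȳ)² = 46.0000
r_1 = -7.1111 / 46.0000 = -0.155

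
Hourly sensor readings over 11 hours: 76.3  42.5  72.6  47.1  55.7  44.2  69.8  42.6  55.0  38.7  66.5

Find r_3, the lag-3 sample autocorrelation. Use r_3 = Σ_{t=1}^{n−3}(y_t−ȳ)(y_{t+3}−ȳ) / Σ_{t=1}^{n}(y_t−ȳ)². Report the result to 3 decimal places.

-0.465

Mean ȳ = (76.3 + 42.5 + 72.6 + 47.1 + 55.7 + 44.2 + 69.8 + 42.6 + 55.0 + 38.7 + 66.5)/11 = 55.5455
Numerator Σ_{t=1}^{8}(y_t−ȳ)(y_{t+3}−ȳ) = -868.9235
Denominator Σ(y_t−ȳ)² = 1866.7073
r_3 = -868.9235 / 1866.7073 = -0.465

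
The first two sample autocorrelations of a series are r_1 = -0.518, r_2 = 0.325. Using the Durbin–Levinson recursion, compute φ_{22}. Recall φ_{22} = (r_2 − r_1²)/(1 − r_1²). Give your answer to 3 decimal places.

φ_{22} = (r_2 − r_1²) / (1 − r_1²)
r_1² = (-0.518)² = 0.268324
Numerator = 0.325 − 0.2683 = 0.0567; denominator = 1 − 0.2683 = 0.7317
φ_{22} = 0.0567 / 0.7317 = 0.077

0.077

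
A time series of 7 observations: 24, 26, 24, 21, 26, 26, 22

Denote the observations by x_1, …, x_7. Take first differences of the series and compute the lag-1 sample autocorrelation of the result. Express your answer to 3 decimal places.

First differences Δx: 2, -2, -3, 5, 0, -4
Mean of differences = -0.3333
Numerator Σ(Δx_t−Δx̄)(Δx_{t+1}−Δx̄) = -13.1111
Denominator Σ(Δx_t−Δx̄)² = 57.3333
r_1(Δx) = -13.1111 / 57.3333 = -0.229

-0.229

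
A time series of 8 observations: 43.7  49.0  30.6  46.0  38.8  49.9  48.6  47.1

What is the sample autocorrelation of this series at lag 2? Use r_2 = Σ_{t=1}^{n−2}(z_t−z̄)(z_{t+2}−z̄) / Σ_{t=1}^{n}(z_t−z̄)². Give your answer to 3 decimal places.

Mean z̄ = (43.7 + 49.0 + 30.6 + 46.0 + 38.8 + 49.9 + 48.6 + 47.1)/8 = 44.2125
Numerator Σ_{t=1}^{6}(z_t−z̄)(z_{t+2}−z̄) = 92.0534
Denominator Σ(z_t−z̄)² = 300.9088
r_2 = 92.0534 / 300.9088 = 0.306

0.306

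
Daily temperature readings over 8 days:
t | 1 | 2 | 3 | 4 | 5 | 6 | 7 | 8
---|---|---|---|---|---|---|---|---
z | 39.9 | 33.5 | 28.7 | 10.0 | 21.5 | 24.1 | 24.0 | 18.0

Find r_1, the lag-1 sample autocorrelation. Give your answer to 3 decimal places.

Mean z̄ = (39.9 + 33.5 + 28.7 + 10.0 + 21.5 + 24.1 + 24.0 + 18.0)/8 = 24.9625
Numerator Σ_{t=1}^{7}(z_t−z̄)(z_{t+1}−z̄) = 165.8411
Denominator Σ(z_t−z̄)² = 595.9988
r_1 = 165.8411 / 595.9988 = 0.278

0.278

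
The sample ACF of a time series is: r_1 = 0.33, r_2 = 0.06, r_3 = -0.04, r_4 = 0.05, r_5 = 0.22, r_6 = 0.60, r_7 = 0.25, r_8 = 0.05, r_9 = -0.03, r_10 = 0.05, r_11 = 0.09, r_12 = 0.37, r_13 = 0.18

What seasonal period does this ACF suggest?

6

The largest autocorrelation is r_6 = 0.60, with a weaker echo at lag 12 (0.37); the remaining lags stay at or below 0.33. The elevated value at lag 1 (0.33), dropping to 0.06 at lag 2, reflects decaying short-term dependence rather than seasonality.
The dominant spike at lag 6 indicates a seasonal period of 6.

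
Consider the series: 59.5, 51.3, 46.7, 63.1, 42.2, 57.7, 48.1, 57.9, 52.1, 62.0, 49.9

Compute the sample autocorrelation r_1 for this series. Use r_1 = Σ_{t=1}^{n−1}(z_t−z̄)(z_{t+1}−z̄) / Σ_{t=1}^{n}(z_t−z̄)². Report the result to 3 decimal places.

-0.684

Mean z̄ = (59.5 + 51.3 + 46.7 + 63.1 + 42.2 + 57.7 + 48.1 + 57.9 + 52.1 + 62.0 + 49.9)/11 = 53.6818
Numerator Σ_{t=1}^{10}(z_t−z̄)(z_{t+1}−z̄) = -314.5203
Denominator Σ(z_t−z̄)² = 459.8964
r_1 = -314.5203 / 459.8964 = -0.684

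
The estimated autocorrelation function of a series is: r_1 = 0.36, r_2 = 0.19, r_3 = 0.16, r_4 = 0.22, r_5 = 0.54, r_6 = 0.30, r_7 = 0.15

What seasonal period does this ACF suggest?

5

The largest autocorrelation is r_5 = 0.54; the remaining lags stay at or below 0.36. The elevated value at lag 1 (0.36), dropping to 0.19 at lag 2, reflects decaying short-term dependence rather than seasonality.
The dominant spike at lag 5 indicates a seasonal period of 5.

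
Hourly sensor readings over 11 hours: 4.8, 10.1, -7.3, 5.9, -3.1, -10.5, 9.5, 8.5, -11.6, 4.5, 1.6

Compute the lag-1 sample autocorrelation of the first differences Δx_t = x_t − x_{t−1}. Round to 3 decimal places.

First differences Δx: 5.3, -17.4, 13.2, -9.0, -7.4, 20.0, -1.0, -20.1, 16.1, -2.9
Mean of differences = -0.3200
Numerator Σ(Δx_t−Δx̄)(Δx_{t+1}−Δx̄) = -894.1944
Denominator Σ(Δx_t−Δx̄)² = 1712.4560
r_1(Δx) = -894.1944 / 1712.4560 = -0.522

-0.522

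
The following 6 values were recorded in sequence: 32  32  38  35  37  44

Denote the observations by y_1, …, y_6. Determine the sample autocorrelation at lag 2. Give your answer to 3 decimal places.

-0.104

Mean ȳ = (32 + 32 + 38 + 35 + 37 + 44)/6 = 36.3333
Deviations from mean: -4.3333, -4.3333, 1.6667, -1.3333, 0.6667, 7.6667
Σ(y_t−ȳ)(y_{t+2}−ȳ) = (-7.2222) + (5.7778) + (1.1111) + (-10.2222) = -10.5556
Denominator Σ(y_t−ȳ)² = 101.3333
r_2 = -10.5556 / 101.3333 = -0.104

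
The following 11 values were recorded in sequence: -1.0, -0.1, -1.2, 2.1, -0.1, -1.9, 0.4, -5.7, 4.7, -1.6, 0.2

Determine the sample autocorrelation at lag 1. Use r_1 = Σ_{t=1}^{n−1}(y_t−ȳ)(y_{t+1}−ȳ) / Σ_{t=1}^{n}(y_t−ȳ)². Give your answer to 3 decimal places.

-0.626

Mean ȳ = (-1.0 − 0.1 − 1.2 + 2.1 − 0.1 − 1.9 + 0.4 − 5.7 + 4.7 − 1.6 + 0.2)/11 = -0.3818
Numerator Σ_{t=1}^{10}(y_t−ȳ)(y_{t+1}−ȳ) = -41.4340
Denominator Σ(y_t−ȳ)² = 66.2164
r_1 = -41.4340 / 66.2164 = -0.626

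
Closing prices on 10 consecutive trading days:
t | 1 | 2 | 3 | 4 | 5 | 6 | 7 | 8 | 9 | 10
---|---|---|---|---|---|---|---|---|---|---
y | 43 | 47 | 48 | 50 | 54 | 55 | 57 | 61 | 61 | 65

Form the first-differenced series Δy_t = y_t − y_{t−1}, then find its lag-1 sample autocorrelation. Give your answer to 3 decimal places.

First differences Δy: 4, 1, 2, 4, 1, 2, 4, 0, 4
Mean of differences = 2.4444
Numerator Σ(Δy_t−Δȳ)(Δy_{t+1}−Δȳ) = -12.1975
Denominator Σ(Δy_t−Δȳ)² = 20.2222
r_1(Δy) = -12.1975 / 20.2222 = -0.603

-0.603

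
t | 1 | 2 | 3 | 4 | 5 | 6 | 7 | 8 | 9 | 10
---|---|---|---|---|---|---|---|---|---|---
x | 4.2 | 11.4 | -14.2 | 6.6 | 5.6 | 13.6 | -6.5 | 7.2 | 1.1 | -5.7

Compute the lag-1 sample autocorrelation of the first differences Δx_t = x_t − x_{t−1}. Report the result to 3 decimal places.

-0.661

First differences Δx: 7.2, -25.6, 20.8, -1.0, 8.0, -20.1, 13.7, -6.1, -6.8
Mean of differences = -1.1000
Numerator Σ(Δx_t−Δx̄)(Δx_{t+1}−Δx̄) = -1236.4000
Denominator Σ(Δx_t−Δx̄)² = 1869.1000
r_1(Δx) = -1236.4000 / 1869.1000 = -0.661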